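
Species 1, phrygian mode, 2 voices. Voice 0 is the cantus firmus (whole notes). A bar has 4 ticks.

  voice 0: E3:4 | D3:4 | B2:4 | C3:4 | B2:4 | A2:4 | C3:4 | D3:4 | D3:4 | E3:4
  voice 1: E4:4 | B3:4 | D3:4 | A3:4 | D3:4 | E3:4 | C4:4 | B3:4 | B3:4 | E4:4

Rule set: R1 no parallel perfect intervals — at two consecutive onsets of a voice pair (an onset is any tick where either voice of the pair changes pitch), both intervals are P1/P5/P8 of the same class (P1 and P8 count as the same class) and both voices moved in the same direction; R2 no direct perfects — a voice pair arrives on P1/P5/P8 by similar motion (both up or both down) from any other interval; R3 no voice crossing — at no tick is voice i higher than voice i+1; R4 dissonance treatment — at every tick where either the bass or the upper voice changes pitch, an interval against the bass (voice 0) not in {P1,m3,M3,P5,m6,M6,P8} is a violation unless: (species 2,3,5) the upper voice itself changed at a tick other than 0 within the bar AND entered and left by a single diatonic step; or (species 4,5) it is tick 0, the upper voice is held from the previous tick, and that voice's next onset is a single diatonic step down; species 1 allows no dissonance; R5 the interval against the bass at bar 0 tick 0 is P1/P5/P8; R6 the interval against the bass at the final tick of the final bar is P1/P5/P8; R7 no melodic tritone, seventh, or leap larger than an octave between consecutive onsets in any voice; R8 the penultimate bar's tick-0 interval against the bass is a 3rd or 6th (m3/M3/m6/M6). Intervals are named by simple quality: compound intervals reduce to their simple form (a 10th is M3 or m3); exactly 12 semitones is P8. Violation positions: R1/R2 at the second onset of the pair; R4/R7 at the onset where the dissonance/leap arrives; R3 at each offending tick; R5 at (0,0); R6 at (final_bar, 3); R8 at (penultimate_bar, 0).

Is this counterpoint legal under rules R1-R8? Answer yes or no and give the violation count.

No (2 violations)

bar 0: v0=E3 v1=E4 (P8)
bar 1: v0=D3 v1=B3 (M6)
bar 2: v0=B2 v1=D3 (m3)
bar 3: v0=C3 v1=A3 (M6)
bar 4: v0=B2 v1=D3 (m3)
bar 5: v0=A2 v1=E3 (P5)
bar 6: v0=C3 v1=C4 (P8)
bar 7: v0=D3 v1=B3 (M6)
bar 8: v0=D3 v1=B3 (M6)
bar 9: v0=E3 v1=E4 (P8)
  R2 @ bar6.0: A2/E3 P5 -> C3/C4 P8 similar
  R2 @ bar9.0: D3/B3 M6 -> E3/E4 P8 similar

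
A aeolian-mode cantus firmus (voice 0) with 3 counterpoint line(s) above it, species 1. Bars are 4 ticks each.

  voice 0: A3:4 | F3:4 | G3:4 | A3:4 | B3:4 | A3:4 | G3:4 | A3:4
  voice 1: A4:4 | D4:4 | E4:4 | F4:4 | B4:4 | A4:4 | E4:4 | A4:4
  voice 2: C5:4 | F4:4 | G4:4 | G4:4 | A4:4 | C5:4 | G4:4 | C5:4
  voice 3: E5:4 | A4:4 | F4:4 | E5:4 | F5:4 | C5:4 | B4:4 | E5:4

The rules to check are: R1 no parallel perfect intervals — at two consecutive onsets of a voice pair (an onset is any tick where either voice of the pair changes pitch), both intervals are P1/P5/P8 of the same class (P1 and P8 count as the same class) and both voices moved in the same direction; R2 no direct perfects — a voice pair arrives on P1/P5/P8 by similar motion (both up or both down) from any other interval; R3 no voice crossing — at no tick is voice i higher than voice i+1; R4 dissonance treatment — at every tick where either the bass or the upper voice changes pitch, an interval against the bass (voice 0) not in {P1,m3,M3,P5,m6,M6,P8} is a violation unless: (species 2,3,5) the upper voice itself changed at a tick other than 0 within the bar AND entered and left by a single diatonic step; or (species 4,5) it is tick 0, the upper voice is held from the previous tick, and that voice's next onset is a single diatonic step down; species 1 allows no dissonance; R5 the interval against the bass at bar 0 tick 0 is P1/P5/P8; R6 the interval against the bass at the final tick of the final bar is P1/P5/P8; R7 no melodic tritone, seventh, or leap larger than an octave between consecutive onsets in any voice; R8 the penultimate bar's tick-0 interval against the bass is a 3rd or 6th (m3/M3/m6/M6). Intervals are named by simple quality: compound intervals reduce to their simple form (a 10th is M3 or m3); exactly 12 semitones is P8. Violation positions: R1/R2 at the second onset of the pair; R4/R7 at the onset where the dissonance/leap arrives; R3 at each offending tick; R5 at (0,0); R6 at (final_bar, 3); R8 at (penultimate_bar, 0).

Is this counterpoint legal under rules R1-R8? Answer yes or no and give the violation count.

bar 0: v0=A3 v1=A4 v2=C5 v3=E5 (P5)
bar 1: v0=F3 v1=D4 v2=F4 v3=A4 (M3)
bar 2: v0=G3 v1=E4 v2=G4 v3=F4 (m7)
bar 3: v0=A3 v1=F4 v2=G4 v3=E5 (P5)
bar 4: v0=B3 v1=B4 v2=A4 v3=F5 (TT)
bar 5: v0=A3 v1=A4 v2=C5 v3=C5 (m3)
bar 6: v0=G3 v1=E4 v2=G4 v3=B4 (M3)
bar 7: v0=A3 v1=A4 v2=C5 v3=E5 (P5)
  R5 @ bar0.0: opens on m3
  R1 @ bar1.0: A4/E5 P5 -> D4/A4 P5 similar
  R2 @ bar1.0: A3/C5 m3 -> F3/F4 P8 similar
  R1 @ bar2.0: F3/F4 P8 -> G3/G4 P8 similar
  R3 @ bar2.0: G4 above F4
  R4 @ bar2.0: G3/F4 m7 untreated
  R3 @ bar2.1: G4 above F4
  R3 @ bar2.2: G4 above F4
  R3 @ bar2.3: G4 above F4
  R2 @ bar3.0: G3/F4 m7 -> A3/E5 P5 similar
  R4 @ bar3.0: A3/G4 m7 untreated
  R7 @ bar3.0: F4->E5 leap 11st
  R2 @ bar4.0: A3/F4 m6 -> B3/B4 P8 similar
  R3 @ bar4.0: B4 above A4
  R4 @ bar4.0: B3/A4 m7 untreated
  R4 @ bar4.0: B3/F5 TT untreated
  R7 @ bar4.0: F4->B4 leap 6st
  R3 @ bar4.1: B4 above A4
  R3 @ bar4.2: B4 above A4
  R3 @ bar4.3: B4 above A4
  R1 @ bar5.0: B3/B4 P8 -> A3/A4 P8 similar
  R2 @ bar6.0: A3/C5 m3 -> G3/G4 P8 similar
  R2 @ bar6.0: A4/C5 m3 -> E4/B4 P5 similar
  R8 @ bar6.0: penult P8 not 3rd/6th
  R1 @ bar7.0: E4/B4 P5 -> A4/E5 P5 similar
  R2 @ bar7.0: G3/E4 M6 -> A3/A4 P8 similar
  R2 @ bar7.0: G3/B4 M3 -> A3/E5 P5 similar
  R6 @ bar7.3: closes on m3

No (28 violations)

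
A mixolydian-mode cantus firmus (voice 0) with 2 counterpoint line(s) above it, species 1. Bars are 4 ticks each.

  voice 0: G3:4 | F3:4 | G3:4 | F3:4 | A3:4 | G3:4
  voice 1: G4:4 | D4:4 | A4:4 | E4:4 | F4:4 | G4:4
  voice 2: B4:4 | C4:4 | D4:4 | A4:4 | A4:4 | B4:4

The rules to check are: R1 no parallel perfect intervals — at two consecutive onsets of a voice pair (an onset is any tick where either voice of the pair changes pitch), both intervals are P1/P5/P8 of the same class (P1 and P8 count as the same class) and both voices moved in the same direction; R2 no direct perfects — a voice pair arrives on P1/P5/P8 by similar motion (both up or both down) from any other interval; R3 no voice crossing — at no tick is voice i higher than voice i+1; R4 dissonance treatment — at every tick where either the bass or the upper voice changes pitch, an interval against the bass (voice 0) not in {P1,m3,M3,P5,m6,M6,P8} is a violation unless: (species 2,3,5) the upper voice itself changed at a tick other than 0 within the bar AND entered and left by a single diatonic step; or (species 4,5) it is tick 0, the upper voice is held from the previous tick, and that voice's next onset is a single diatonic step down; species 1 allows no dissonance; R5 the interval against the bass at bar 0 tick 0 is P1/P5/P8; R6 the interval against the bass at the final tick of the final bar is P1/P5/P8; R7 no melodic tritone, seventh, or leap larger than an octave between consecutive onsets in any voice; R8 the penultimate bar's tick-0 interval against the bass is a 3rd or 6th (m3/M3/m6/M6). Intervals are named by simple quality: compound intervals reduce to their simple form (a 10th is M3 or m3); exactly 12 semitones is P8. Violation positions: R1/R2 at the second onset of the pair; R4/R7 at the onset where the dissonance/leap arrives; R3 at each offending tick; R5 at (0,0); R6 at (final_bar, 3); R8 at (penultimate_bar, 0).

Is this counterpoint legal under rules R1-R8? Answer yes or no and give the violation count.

No (17 violations)

bar 0: v0=G3 v1=G4 v2=B4 (M3)
bar 1: v0=F3 v1=D4 v2=C4 (P5)
bar 2: v0=G3 v1=A4 v2=D4 (P5)
bar 3: v0=F3 v1=E4 v2=A4 (M3)
bar 4: v0=A3 v1=F4 v2=A4 (P8)
bar 5: v0=G3 v1=G4 v2=B4 (M3)
  R5 @ bar0.0: opens on M3
  R2 @ bar1.0: G3/B4 M3 -> F3/C4 P5 similar
  R3 @ bar1.0: D4 above C4
  R7 @ bar1.0: B4->C4 leap 11st
  R3 @ bar1.1: D4 above C4
  R3 @ bar1.2: D4 above C4
  R3 @ bar1.3: D4 above C4
  R1 @ bar2.0: F3/C4 P5 -> G3/D4 P5 similar
  R2 @ bar2.0: D4/C4 M2 -> A4/D4 P5 similar
  R3 @ bar2.0: A4 above D4
  R4 @ bar2.0: G3/A4 M2 untreated
  R3 @ bar2.1: A4 above D4
  R3 @ bar2.2: A4 above D4
  R3 @ bar2.3: A4 above D4
  R4 @ bar3.0: F3/E4 M7 untreated
  R8 @ bar4.0: penult P8 not 3rd/6th
  R6 @ bar5.3: closes on M3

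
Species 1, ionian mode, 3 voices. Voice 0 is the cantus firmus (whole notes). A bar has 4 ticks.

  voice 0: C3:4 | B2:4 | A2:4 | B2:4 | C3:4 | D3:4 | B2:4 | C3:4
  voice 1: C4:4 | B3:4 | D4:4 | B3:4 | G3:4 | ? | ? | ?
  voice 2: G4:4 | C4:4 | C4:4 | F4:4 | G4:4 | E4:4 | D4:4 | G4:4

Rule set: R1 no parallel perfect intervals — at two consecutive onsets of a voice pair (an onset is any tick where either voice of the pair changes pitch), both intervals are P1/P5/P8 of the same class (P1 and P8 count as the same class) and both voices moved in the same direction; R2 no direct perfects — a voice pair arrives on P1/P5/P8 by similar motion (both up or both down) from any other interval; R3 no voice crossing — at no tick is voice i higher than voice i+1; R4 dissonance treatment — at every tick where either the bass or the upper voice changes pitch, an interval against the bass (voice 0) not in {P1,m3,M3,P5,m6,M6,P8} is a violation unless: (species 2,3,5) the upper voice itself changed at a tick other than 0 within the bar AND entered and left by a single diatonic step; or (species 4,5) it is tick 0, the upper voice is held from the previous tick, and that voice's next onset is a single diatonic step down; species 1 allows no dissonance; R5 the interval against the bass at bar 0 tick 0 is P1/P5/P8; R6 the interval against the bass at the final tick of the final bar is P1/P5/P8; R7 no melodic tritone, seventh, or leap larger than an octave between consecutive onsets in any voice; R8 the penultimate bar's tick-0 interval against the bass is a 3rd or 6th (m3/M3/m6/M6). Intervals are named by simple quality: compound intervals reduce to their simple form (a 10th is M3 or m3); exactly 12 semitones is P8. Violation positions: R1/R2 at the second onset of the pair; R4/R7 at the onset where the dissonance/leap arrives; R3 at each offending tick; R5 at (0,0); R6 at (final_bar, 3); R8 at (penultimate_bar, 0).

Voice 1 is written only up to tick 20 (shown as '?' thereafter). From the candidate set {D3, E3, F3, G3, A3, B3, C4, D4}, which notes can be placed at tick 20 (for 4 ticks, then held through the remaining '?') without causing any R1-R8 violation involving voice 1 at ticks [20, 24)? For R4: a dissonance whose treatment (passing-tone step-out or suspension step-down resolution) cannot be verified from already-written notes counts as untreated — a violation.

{B3, D3, F3}

D3: legal
E3: violates R1,R4
F3: legal
G3: violates R4
A3: violates R1
B3: legal
C4: violates R4
D4: violates R2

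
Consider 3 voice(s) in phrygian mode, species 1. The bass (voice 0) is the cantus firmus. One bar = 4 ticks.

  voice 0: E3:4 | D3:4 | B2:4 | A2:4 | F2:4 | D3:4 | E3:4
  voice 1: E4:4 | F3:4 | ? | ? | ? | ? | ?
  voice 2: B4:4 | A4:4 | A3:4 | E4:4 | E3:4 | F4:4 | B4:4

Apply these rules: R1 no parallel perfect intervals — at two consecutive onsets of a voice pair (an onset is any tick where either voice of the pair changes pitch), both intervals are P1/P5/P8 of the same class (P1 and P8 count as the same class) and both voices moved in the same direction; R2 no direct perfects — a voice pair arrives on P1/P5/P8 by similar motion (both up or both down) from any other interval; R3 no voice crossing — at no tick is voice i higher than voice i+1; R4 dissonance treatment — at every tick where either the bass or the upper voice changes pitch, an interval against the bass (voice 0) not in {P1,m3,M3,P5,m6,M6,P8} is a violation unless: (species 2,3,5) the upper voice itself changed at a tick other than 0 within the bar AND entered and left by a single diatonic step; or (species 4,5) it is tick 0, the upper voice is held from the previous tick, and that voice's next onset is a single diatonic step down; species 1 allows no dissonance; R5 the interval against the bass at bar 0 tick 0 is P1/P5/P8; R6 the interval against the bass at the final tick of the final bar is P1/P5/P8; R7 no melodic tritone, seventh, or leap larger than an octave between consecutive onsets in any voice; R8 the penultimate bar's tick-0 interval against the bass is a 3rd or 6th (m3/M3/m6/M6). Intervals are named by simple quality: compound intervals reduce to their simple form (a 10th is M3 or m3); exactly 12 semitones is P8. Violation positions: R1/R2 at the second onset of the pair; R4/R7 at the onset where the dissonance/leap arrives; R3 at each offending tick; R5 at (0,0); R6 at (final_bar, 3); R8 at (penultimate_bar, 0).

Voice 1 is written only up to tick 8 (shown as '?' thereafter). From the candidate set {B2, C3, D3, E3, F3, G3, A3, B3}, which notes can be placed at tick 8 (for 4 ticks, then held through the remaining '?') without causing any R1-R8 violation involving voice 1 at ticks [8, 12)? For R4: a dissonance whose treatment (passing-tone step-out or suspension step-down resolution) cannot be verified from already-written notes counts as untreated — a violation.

B2: violates R2,R7
C3: violates R4
D3: violates R2
E3: violates R4
F3: violates R4
G3: legal
A3: violates R4
B3: violates R3,R7

{G3}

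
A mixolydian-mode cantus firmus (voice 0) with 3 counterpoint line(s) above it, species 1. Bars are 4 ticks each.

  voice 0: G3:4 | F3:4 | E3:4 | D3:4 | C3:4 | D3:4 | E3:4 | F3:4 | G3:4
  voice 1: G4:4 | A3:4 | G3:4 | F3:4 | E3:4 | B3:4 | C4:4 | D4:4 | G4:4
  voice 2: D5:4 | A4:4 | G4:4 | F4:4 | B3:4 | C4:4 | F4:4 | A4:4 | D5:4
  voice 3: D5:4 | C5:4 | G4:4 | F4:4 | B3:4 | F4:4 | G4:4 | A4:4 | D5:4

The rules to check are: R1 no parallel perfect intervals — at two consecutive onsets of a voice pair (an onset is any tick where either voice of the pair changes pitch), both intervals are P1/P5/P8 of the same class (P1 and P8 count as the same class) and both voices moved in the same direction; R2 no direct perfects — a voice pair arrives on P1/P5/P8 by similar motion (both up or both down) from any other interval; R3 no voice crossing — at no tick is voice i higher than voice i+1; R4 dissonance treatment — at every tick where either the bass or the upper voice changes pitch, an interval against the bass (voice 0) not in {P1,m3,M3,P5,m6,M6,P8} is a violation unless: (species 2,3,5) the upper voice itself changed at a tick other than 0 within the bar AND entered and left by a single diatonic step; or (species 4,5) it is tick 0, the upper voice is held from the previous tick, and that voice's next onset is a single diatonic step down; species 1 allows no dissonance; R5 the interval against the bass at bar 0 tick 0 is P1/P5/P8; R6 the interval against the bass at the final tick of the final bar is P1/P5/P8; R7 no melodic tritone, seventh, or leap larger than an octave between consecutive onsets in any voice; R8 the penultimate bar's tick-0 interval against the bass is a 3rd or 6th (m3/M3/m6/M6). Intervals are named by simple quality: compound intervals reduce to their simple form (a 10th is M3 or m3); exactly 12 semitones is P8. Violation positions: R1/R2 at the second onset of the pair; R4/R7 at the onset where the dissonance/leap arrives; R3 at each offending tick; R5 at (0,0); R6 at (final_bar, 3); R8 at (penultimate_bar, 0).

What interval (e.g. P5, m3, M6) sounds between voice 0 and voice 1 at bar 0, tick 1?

voice 0=G3 voice 1=G4 -> P8

P8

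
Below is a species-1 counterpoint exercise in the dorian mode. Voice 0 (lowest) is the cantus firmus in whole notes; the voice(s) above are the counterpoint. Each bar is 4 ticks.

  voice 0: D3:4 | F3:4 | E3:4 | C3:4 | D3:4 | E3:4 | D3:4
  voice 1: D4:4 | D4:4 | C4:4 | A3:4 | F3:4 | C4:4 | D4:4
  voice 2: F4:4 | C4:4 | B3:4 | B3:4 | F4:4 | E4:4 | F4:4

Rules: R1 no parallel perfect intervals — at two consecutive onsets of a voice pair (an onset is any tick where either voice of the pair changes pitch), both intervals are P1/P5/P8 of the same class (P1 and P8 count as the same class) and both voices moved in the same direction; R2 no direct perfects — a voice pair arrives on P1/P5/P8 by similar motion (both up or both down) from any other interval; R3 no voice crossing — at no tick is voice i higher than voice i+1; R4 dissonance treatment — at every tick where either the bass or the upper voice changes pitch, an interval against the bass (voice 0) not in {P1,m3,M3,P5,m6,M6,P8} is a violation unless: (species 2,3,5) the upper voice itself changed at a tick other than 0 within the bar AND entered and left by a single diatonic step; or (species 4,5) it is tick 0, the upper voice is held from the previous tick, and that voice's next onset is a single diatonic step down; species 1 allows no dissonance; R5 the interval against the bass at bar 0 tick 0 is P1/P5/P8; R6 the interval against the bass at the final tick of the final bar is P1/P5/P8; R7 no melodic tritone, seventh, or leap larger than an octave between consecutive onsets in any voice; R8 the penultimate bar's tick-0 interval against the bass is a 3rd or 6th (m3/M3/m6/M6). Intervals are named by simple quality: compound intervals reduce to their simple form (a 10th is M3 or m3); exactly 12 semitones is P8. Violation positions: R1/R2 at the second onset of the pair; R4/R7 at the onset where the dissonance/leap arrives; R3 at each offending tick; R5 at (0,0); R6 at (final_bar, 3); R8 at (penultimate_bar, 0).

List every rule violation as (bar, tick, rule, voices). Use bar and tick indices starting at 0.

bar 0: v0=D3 v1=D4 v2=F4 downbeat m3
bar 1: v0=F3 v1=D4 v2=C4 downbeat P5
bar 2: v0=E3 v1=C4 v2=B3 downbeat P5
bar 3: v0=C3 v1=A3 v2=B3 downbeat M7
bar 4: v0=D3 v1=F3 v2=F4 downbeat m3
bar 5: v0=E3 v1=C4 v2=E4 downbeat P8
bar 6: v0=D3 v1=D4 v2=F4 downbeat m3
  -> R5 @ bar 0 tick 0 v(0, 2): opens on m3
  -> R3 @ bar 1 tick 0 v(1, 2): D4 above C4
  -> R3 @ bar 1 tick 1 v(1, 2): D4 above C4
  -> R3 @ bar 1 tick 2 v(1, 2): D4 above C4
  -> R3 @ bar 1 tick 3 v(1, 2): D4 above C4
  -> R1 @ bar 2 tick 0 v(0, 2): F3/C4 P5 -> E3/B3 P5 similar
  -> R3 @ bar 2 tick 0 v(1, 2): C4 above B3
  -> R3 @ bar 2 tick 1 v(1, 2): C4 above B3
  -> R3 @ bar 2 tick 2 v(1, 2): C4 above B3
  -> R3 @ bar 2 tick 3 v(1, 2): C4 above B3
  -> R4 @ bar 3 tick 0 v(0, 2): C3/B3 M7 untreated
  -> R7 @ bar 4 tick 0 v(2,): B3->F4 leap 6st
  -> R8 @ bar 5 tick 0 v(0, 2): penult P8 not 3rd/6th
  -> R6 @ bar 6 tick 3 v(0, 2): closes on m3

(0, 0, R5, (0, 2))
(1, 0, R3, (1, 2))
(1, 1, R3, (1, 2))
(1, 2, R3, (1, 2))
(1, 3, R3, (1, 2))
(2, 0, R1, (0, 2))
(2, 0, R3, (1, 2))
(2, 1, R3, (1, 2))
(2, 2, R3, (1, 2))
(2, 3, R3, (1, 2))
(3, 0, R4, (0, 2))
(4, 0, R7, (2,))
(5, 0, R8, (0, 2))
(6, 3, R6, (0, 2))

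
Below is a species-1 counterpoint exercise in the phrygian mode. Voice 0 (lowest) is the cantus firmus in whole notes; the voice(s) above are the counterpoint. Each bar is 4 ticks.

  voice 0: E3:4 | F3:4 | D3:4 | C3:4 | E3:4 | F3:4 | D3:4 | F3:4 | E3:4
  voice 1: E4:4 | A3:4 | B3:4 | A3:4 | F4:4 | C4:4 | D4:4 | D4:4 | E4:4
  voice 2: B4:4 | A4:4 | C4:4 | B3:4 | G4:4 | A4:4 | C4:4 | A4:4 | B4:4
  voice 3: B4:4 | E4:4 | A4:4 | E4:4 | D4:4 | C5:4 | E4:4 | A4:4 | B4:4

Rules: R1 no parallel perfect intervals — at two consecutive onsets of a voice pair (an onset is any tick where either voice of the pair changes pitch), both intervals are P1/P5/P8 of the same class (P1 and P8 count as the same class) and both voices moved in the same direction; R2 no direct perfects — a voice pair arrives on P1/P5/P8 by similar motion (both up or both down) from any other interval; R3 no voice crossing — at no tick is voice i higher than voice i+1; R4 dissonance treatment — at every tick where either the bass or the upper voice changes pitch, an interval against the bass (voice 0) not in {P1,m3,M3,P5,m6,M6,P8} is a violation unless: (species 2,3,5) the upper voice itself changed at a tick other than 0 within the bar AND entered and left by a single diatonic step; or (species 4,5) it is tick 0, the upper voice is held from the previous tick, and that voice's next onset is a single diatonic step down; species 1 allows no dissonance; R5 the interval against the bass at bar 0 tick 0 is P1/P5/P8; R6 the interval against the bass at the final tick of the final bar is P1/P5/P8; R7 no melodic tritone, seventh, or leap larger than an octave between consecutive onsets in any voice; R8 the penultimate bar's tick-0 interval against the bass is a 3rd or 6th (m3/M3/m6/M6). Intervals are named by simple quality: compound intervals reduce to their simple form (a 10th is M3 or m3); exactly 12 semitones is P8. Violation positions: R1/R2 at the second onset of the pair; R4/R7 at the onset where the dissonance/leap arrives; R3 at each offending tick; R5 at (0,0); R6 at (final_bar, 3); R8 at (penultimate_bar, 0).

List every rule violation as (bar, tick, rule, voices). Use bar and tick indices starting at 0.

(1, 0, R1, (1, 3))
(1, 0, R2, (1, 2))
(1, 0, R3, (2, 3))
(1, 0, R4, (0, 3))
(1, 1, R3, (2, 3))
(1, 2, R3, (2, 3))
(1, 3, R3, (2, 3))
(2, 0, R4, (0, 2))
(3, 0, R2, (1, 3))
(3, 0, R4, (0, 2))
(4, 0, R3, (2, 3))
(4, 0, R4, (0, 1))
(4, 0, R4, (0, 3))
(4, 1, R3, (2, 3))
(4, 2, R3, (2, 3))
(4, 3, R3, (2, 3))
(5, 0, R2, (0, 3))
(5, 0, R7, (3,))
(6, 0, R3, (1, 2))
(6, 0, R4, (0, 2))
(6, 0, R4, (0, 3))
(6, 1, R3, (1, 2))
(6, 2, R3, (1, 2))
(6, 3, R3, (1, 2))
(7, 0, R2, (2, 3))
(8, 0, R1, (1, 2))
(8, 0, R1, (1, 3))
(8, 0, R1, (2, 3))

bar 0: v0=E3 v1=E4 v2=B4 v3=B4 downbeat P5
bar 1: v0=F3 v1=A3 v2=A4 v3=E4 downbeat M7
bar 2: v0=D3 v1=B3 v2=C4 v3=A4 downbeat P5
bar 3: v0=C3 v1=A3 v2=B3 v3=E4 downbeat M3
bar 4: v0=E3 v1=F4 v2=G4 v3=D4 downbeat m7
bar 5: v0=F3 v1=C4 v2=A4 v3=C5 downbeat P5
bar 6: v0=D3 v1=D4 v2=C4 v3=E4 downbeat M2
bar 7: v0=F3 v1=D4 v2=A4 v3=A4 downbeat M3
bar 8: v0=E3 v1=E4 v2=B4 v3=B4 downbeat P5
  -> R1 @ bar 1 tick 0 v(1, 3): E4/B4 P5 -> A3/E4 P5 similar
  -> R2 @ bar 1 tick 0 v(1, 2): E4/B4 P5 -> A3/A4 P8 similar
  -> R3 @ bar 1 tick 0 v(2, 3): A4 above E4
  -> R4 @ bar 1 tick 0 v(0, 3): F3/E4 M7 untreated
  -> R3 @ bar 1 tick 1 v(2, 3): A4 above E4
  -> R3 @ bar 1 tick 2 v(2, 3): A4 above E4
  -> R3 @ bar 1 tick 3 v(2, 3): A4 above E4
  -> R4 @ bar 2 tick 0 v(0, 2): D3/C4 m7 untreated
  -> R2 @ bar 3 tick 0 v(1, 3): B3/A4 m7 -> A3/E4 P5 similar
  -> R4 @ bar 3 tick 0 v(0, 2): C3/B3 M7 untreated
  -> R3 @ bar 4 tick 0 v(2, 3): G4 above D4
  -> R4 @ bar 4 tick 0 v(0, 1): E3/F4 m2 untreated
  -> R4 @ bar 4 tick 0 v(0, 3): E3/D4 m7 untreated
  -> R3 @ bar 4 tick 1 v(2, 3): G4 above D4
  -> R3 @ bar 4 tick 2 v(2, 3): G4 above D4
  -> R3 @ bar 4 tick 3 v(2, 3): G4 above D4
  -> R2 @ bar 5 tick 0 v(0, 3): E3/D4 m7 -> F3/C5 P5 similar
  -> R7 @ bar 5 tick 0 v(3,): D4->C5 leap 10st
  -> R3 @ bar 6 tick 0 v(1, 2): D4 above C4
  -> R4 @ bar 6 tick 0 v(0, 2): D3/C4 m7 untreated
  -> R4 @ bar 6 tick 0 v(0, 3): D3/E4 M2 untreated
  -> R3 @ bar 6 tick 1 v(1, 2): D4 above C4
  -> R3 @ bar 6 tick 2 v(1, 2): D4 above C4
  -> R3 @ bar 6 tick 3 v(1, 2): D4 above C4
  -> R2 @ bar 7 tick 0 v(2, 3): C4/E4 M3 -> A4/A4 P1 similar
  -> R1 @ bar 8 tick 0 v(1, 2): D4/A4 P5 -> E4/B4 P5 similar
  -> R1 @ bar 8 tick 0 v(1, 3): D4/A4 P5 -> E4/B4 P5 similar
  -> R1 @ bar 8 tick 0 v(2, 3): A4/A4 P1 -> B4/B4 P1 similar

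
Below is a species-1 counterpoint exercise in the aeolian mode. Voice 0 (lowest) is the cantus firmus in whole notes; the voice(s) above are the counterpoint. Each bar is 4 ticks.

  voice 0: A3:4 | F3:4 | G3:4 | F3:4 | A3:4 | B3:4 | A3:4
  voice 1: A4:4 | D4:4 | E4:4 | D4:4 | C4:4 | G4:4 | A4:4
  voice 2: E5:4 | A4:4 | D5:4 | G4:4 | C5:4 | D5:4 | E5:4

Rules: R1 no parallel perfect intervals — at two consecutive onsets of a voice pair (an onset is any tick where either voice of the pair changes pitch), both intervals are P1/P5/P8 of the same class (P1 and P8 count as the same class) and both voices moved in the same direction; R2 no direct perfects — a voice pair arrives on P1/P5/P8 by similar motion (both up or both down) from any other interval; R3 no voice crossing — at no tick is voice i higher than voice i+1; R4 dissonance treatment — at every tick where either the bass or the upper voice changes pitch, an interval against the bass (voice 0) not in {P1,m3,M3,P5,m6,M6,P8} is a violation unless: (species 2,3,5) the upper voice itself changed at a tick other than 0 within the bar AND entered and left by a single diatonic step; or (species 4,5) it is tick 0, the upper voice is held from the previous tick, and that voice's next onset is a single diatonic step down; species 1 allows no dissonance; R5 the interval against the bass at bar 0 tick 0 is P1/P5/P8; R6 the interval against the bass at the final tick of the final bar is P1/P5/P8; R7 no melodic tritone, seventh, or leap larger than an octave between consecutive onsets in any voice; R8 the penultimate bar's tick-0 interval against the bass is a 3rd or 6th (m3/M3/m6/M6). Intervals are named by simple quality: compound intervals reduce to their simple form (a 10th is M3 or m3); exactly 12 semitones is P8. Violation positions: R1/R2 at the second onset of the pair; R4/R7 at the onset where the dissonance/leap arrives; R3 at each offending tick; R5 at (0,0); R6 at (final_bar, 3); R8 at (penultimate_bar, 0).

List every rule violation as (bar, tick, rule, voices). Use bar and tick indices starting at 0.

bar 0: v0=A3 v1=A4 v2=E5 downbeat P5
bar 1: v0=F3 v1=D4 v2=A4 downbeat M3
bar 2: v0=G3 v1=E4 v2=D5 downbeat P5
bar 3: v0=F3 v1=D4 v2=G4 downbeat M2
bar 4: v0=A3 v1=C4 v2=C5 downbeat m3
bar 5: v0=B3 v1=G4 v2=D5 downbeat m3
bar 6: v0=A3 v1=A4 v2=E5 downbeat P5
  -> R1 @ bar 1 tick 0 v(1, 2): A4/E5 P5 -> D4/A4 P5 similar
  -> R2 @ bar 2 tick 0 v(0, 2): F3/A4 M3 -> G3/D5 P5 similar
  -> R4 @ bar 3 tick 0 v(0, 2): F3/G4 M2 untreated
  -> R2 @ bar 5 tick 0 v(1, 2): C4/C5 P8 -> G4/D5 P5 similar
  -> R1 @ bar 6 tick 0 v(1, 2): G4/D5 P5 -> A4/E5 P5 similar

(1, 0, R1, (1, 2))
(2, 0, R2, (0, 2))
(3, 0, R4, (0, 2))
(5, 0, R2, (1, 2))
(6, 0, R1, (1, 2))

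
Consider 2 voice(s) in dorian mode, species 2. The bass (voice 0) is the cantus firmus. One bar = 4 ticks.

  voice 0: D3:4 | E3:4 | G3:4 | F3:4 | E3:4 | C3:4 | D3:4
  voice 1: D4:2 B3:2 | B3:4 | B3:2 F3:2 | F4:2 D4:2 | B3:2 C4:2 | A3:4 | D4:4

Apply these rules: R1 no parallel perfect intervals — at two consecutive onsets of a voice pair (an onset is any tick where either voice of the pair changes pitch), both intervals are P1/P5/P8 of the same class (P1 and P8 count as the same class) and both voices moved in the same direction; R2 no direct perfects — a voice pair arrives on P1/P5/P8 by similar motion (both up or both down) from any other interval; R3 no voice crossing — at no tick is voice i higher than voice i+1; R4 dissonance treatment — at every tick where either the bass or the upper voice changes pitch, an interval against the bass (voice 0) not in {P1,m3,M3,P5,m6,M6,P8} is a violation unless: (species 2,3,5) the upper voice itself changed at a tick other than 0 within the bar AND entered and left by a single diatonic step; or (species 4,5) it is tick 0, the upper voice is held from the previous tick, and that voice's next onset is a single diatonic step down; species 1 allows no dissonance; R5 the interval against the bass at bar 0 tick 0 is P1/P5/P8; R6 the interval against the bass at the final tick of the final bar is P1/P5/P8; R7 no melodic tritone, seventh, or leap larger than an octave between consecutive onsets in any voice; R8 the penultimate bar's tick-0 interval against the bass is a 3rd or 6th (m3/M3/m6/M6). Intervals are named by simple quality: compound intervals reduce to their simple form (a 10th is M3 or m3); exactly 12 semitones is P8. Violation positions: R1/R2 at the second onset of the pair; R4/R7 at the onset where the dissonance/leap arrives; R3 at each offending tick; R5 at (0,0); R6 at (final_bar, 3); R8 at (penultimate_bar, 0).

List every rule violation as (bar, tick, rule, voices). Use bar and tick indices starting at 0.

(2, 2, R3, (0, 1))
(2, 2, R4, (0, 1))
(2, 2, R7, (1,))
(2, 3, R3, (0, 1))
(4, 0, R2, (0, 1))
(6, 0, R2, (0, 1))

bar 0: v0=D3 v1=D4 downbeat P8
bar 1: v0=E3 v1=B3 downbeat P5
bar 2: v0=G3 v1=B3 downbeat M3
bar 3: v0=F3 v1=F4 downbeat P8
bar 4: v0=E3 v1=B3 downbeat P5
bar 5: v0=C3 v1=A3 downbeat M6
bar 6: v0=D3 v1=D4 downbeat P8
  -> R3 @ bar 2 tick 2 v(0, 1): G3 above F3
  -> R4 @ bar 2 tick 2 v(0, 1): G3/F3 M2 untreated
  -> R7 @ bar 2 tick 2 v(1,): B3->F3 leap 6st
  -> R3 @ bar 2 tick 3 v(0, 1): G3 above F3
  -> R2 @ bar 4 tick 0 v(0, 1): F3/D4 M6 -> E3/B3 P5 similar
  -> R2 @ bar 6 tick 0 v(0, 1): C3/A3 M6 -> D3/D4 P8 similar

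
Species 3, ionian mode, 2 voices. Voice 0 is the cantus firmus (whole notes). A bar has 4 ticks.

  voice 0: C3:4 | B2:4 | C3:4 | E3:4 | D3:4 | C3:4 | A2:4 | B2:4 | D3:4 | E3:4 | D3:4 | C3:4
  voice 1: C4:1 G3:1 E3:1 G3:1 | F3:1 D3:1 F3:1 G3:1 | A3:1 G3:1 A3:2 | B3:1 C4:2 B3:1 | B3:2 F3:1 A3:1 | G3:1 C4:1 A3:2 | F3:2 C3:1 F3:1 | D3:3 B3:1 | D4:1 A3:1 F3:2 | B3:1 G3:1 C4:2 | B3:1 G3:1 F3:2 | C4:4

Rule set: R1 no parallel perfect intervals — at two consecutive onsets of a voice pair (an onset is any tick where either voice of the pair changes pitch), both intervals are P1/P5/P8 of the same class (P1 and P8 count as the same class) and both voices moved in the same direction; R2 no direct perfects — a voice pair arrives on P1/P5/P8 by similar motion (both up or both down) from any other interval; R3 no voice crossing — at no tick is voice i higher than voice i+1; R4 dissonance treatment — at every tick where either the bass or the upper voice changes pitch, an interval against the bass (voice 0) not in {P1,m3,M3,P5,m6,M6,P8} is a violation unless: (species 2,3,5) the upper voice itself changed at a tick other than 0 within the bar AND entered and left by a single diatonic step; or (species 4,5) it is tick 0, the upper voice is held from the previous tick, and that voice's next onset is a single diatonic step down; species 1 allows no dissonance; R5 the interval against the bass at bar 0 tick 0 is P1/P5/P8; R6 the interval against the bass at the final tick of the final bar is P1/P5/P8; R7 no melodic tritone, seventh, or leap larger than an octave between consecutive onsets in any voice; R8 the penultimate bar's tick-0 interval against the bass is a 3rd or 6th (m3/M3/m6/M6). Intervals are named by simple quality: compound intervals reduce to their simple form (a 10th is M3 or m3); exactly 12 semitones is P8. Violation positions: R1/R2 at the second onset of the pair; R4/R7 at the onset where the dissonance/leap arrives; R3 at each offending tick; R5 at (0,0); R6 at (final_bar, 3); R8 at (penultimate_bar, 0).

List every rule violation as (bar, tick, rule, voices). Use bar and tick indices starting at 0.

bar 0: v0=C3 v1=C4 downbeat P8
bar 1: v0=B2 v1=F3 downbeat TT
bar 2: v0=C3 v1=A3 downbeat M6
bar 3: v0=E3 v1=B3 downbeat P5
bar 4: v0=D3 v1=B3 downbeat M6
bar 5: v0=C3 v1=G3 downbeat P5
bar 6: v0=A2 v1=F3 downbeat m6
bar 7: v0=B2 v1=D3 downbeat m3
bar 8: v0=D3 v1=D4 downbeat P8
bar 9: v0=E3 v1=B3 downbeat P5
bar 10: v0=D3 v1=B3 downbeat M6
bar 11: v0=C3 v1=C4 downbeat P8
  -> R4 @ bar 1 tick 0 v(0, 1): B2/F3 TT untreated
  -> R4 @ bar 1 tick 2 v(0, 1): B2/F3 TT untreated
  -> R2 @ bar 3 tick 0 v(0, 1): C3/A3 M6 -> E3/B3 P5 similar
  -> R7 @ bar 4 tick 2 v(1,): B3->F3 leap 6st
  -> R1 @ bar 5 tick 0 v(0, 1): D3/A3 P5 -> C3/G3 P5 similar
  -> R1 @ bar 8 tick 0 v(0, 1): B2/B3 P8 -> D3/D4 P8 similar
  -> R2 @ bar 9 tick 0 v(0, 1): D3/F3 m3 -> E3/B3 P5 similar
  -> R7 @ bar 9 tick 0 v(1,): F3->B3 leap 6st
  -> R4 @ bar 10 tick 1 v(0, 1): D3/G3 P4 untreated

(1, 0, R4, (0, 1))
(1, 2, R4, (0, 1))
(3, 0, R2, (0, 1))
(4, 2, R7, (1,))
(5, 0, R1, (0, 1))
(8, 0, R1, (0, 1))
(9, 0, R2, (0, 1))
(9, 0, R7, (1,))
(10, 1, R4, (0, 1))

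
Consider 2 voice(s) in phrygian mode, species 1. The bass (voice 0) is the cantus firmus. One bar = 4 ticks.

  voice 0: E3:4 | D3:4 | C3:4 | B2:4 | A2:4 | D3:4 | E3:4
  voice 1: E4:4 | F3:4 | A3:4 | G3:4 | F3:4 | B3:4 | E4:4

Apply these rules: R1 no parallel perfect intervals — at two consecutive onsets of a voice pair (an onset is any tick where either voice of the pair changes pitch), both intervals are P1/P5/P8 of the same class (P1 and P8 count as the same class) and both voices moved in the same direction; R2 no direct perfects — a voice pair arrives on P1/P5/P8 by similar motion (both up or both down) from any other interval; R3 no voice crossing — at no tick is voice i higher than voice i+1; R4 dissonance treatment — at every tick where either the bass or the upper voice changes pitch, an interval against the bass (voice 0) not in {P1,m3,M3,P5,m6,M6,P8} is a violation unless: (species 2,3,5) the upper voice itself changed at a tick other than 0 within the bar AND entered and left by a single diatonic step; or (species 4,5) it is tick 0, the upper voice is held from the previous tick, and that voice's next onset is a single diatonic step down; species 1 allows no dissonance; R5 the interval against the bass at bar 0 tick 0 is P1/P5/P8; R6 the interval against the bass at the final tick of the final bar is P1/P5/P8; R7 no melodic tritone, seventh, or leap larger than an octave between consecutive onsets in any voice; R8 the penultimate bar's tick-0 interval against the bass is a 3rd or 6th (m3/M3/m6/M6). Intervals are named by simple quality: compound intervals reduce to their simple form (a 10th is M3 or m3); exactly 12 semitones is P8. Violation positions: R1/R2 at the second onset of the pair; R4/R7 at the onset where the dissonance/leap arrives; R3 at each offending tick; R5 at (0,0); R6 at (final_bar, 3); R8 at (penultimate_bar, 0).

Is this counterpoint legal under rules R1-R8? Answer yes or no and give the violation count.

No (3 violations)

bar 0: v0=E3 v1=E4 (P8)
bar 1: v0=D3 v1=F3 (m3)
bar 2: v0=C3 v1=A3 (M6)
bar 3: v0=B2 v1=G3 (m6)
bar 4: v0=A2 v1=F3 (m6)
bar 5: v0=D3 v1=B3 (M6)
bar 6: v0=E3 v1=E4 (P8)
  R7 @ bar1.0: E4->F3 leap 11st
  R7 @ bar5.0: F3->B3 leap 6st
  R2 @ bar6.0: D3/B3 M6 -> E3/E4 P8 similar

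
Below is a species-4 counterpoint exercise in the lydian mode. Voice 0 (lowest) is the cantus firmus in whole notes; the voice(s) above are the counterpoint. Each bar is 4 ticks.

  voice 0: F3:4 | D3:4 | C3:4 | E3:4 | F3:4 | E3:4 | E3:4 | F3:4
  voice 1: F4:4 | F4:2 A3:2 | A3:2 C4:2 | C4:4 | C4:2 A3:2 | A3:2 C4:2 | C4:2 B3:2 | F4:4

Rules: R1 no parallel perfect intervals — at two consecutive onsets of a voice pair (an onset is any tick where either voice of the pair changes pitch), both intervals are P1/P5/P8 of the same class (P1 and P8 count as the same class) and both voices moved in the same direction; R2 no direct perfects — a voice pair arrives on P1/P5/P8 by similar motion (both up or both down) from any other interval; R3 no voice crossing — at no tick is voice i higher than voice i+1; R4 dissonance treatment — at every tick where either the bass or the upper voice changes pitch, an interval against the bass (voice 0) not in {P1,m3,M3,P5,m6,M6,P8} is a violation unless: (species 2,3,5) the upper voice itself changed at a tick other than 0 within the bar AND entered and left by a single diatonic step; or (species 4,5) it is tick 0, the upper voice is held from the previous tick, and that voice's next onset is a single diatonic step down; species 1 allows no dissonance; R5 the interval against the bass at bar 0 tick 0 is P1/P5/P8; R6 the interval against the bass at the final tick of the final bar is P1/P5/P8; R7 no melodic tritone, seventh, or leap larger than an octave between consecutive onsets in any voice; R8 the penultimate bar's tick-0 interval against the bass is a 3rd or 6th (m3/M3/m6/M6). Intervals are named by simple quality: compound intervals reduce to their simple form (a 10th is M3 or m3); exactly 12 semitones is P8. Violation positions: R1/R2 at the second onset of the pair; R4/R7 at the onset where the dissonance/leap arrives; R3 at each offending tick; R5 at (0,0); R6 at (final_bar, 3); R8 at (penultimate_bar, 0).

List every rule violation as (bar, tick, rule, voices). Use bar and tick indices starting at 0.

bar 0: v0=F3 v1=F4 downbeat P8
bar 1: v0=D3 v1=F4 downbeat m3
bar 2: v0=C3 v1=A3 downbeat M6
bar 3: v0=E3 v1=C4 downbeat m6
bar 4: v0=F3 v1=C4 downbeat P5
bar 5: v0=E3 v1=A3 downbeat P4
bar 6: v0=E3 v1=C4 downbeat m6
bar 7: v0=F3 v1=F4 downbeat P8
  -> R4 @ bar 5 tick 0 v(0, 1): E3/A3 P4 untreated
  -> R2 @ bar 7 tick 0 v(0, 1): E3/B3 P5 -> F3/F4 P8 similar
  -> R7 @ bar 7 tick 0 v(1,): B3->F4 leap 6st

(5, 0, R4, (0, 1))
(7, 0, R2, (0, 1))
(7, 0, R7, (1,))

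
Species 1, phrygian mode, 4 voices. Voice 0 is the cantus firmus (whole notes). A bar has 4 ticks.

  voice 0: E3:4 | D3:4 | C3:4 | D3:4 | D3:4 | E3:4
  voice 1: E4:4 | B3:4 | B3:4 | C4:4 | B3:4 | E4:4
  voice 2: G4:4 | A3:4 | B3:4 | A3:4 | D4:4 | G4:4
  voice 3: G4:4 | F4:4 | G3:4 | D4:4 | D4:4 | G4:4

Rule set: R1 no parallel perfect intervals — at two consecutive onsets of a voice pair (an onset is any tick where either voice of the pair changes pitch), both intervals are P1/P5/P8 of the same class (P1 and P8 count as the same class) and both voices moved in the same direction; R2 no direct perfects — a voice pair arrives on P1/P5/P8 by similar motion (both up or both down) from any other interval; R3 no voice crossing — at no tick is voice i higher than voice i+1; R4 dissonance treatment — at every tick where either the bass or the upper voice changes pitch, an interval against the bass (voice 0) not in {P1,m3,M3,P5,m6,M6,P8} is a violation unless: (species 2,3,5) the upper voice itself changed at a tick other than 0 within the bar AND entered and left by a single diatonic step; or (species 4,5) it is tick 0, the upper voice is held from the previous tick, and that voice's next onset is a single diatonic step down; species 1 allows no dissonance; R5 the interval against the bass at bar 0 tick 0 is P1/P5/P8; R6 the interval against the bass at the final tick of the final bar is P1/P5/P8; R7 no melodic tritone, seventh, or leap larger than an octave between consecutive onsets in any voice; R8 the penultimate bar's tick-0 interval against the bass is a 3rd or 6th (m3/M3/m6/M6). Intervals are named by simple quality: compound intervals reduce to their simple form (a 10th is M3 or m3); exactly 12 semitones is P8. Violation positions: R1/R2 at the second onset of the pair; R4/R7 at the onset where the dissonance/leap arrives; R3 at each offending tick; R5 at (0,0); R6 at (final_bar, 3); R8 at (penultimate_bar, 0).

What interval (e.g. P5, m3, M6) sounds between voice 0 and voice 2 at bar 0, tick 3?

m3

voice 0=E3 voice 2=G4 -> m3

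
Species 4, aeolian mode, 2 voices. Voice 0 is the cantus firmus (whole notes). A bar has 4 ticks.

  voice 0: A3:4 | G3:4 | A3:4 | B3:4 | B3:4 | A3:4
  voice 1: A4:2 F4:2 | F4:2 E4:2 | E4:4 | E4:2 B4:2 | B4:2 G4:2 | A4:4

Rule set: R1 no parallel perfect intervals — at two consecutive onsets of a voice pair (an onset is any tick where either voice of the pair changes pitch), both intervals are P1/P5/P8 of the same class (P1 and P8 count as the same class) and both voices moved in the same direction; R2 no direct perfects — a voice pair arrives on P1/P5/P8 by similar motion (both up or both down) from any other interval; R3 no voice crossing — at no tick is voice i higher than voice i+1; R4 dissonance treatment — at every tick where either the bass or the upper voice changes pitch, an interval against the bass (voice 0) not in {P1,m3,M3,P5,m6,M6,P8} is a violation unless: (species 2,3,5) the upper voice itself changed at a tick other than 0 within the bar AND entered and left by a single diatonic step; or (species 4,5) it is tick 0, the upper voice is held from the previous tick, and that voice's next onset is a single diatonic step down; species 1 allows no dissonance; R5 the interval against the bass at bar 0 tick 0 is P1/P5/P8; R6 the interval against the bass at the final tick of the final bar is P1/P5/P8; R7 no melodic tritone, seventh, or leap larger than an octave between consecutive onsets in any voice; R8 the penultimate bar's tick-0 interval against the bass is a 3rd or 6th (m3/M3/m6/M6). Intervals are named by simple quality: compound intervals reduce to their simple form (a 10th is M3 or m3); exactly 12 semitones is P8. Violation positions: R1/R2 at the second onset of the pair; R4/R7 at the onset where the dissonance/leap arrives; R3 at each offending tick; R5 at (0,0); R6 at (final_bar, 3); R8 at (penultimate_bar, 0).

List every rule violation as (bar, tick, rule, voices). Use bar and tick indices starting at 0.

bar 0: v0=A3 v1=A4 downbeat P8
bar 1: v0=G3 v1=F4 downbeat m7
bar 2: v0=A3 v1=E4 downbeat P5
bar 3: v0=B3 v1=E4 downbeat P4
bar 4: v0=B3 v1=B4 downbeat P8
bar 5: v0=A3 v1=A4 downbeat P8
  -> R4 @ bar 3 tick 0 v(0, 1): B3/E4 P4 untreated
  -> R8 @ bar 4 tick 0 v(0, 1): penult P8 not 3rd/6th

(3, 0, R4, (0, 1))
(4, 0, R8, (0, 1))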